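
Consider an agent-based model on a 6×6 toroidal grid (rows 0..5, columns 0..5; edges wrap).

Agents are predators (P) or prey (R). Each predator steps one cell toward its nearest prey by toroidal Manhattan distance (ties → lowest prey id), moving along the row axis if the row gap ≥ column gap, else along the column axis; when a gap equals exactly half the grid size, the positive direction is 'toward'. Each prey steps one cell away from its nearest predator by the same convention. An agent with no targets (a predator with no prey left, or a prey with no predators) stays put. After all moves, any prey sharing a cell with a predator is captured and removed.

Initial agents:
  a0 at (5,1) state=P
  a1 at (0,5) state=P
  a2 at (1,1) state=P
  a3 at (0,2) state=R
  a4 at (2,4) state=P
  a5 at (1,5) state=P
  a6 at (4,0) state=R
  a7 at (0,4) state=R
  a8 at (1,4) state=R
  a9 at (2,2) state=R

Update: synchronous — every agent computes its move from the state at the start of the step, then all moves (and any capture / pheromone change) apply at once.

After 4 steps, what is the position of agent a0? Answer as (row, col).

t=1: a0@(0,1):P a1@(0,4):P a2@(0,1):P a3@(1,2):R a4@(1,4):P a5@(1,4):P a6@(3,0):R a7@(0,3):R a9@(3,2):R
t=2: a0@(1,1):P a1@(0,3):P a2@(1,1):P a3@(2,2):R a4@(1,3):P a5@(1,3):P a6@(2,0):R a7@(0,2):R a9@(2,2):R
t=3: a0@(2,1):P a1@(0,2):P a2@(2,1):P a3@(3,2):R a4@(2,3):P a5@(2,3):P a6@(3,0):R a7@(0,1):R a9@(3,2):R
t=4: a0@(3,1):P a1@(0,1):P a2@(3,1):P a3@(4,2):R a4@(3,3):P a5@(3,3):P a6@(4,0):R a7@(0,0):R a9@(4,2):R

(3, 1)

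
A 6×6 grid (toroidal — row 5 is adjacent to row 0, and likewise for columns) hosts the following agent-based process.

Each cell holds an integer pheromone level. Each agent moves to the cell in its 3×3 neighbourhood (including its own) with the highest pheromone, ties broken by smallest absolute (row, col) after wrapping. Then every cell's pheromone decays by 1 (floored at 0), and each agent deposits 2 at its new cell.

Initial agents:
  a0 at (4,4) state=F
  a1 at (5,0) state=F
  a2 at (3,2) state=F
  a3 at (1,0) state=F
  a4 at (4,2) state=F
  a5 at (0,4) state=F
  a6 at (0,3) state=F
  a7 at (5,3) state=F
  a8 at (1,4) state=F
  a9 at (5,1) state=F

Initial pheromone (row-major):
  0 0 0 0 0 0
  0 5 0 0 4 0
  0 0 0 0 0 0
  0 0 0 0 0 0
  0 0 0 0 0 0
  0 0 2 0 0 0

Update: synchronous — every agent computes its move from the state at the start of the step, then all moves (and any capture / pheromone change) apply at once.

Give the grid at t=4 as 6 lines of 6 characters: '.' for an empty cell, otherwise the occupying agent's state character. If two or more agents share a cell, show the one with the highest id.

t=1: a0@(3,3) a1@(0,0) a2@(2,1) a3@(1,1) a4@(5,2) a5@(1,4) a6@(1,4) a7@(5,2) a8@(1,4) a9@(5,2) | pheromone: 2 0 0 0 0 0 / 0 6 0 0 9 0 / 0 2 0 0 0 0 / 0 0 0 2 0 0 / 0 0 0 0 0 0 / 0 0 7 0 0 0
t=2: a0@(3,3) a1@(1,1) a2@(1,1) a3@(1,1) a4@(5,2) a5@(1,4) a6@(1,4) a7@(5,2) a8@(1,4) a9@(5,2) | pheromone: 1 0 0 0 0 0 / 0 11 0 0 14 0 / 0 1 0 0 0 0 / 0 0 0 3 0 0 / 0 0 0 0 0 0 / 0 0 12 0 0 0
t=3: a0@(3,3) a1@(1,1) a2@(1,1) a3@(1,1) a4@(5,2) a5@(1,4) a6@(1,4) a7@(5,2) a8@(1,4) a9@(5,2) | pheromone: 0 0 0 0 0 0 / 0 16 0 0 19 0 / 0 0 0 0 0 0 / 0 0 0 4 0 0 / 0 0 0 0 0 0 / 0 0 17 0 0 0
t=4: a0@(3,3) a1@(1,1) a2@(1,1) a3@(1,1) a4@(5,2) a5@(1,4) a6@(1,4) a7@(5,2) a8@(1,4) a9@(5,2) | pheromone: 0 0 0 0 0 0 / 0 21 0 0 24 0 / 0 0 0 0 0 0 / 0 0 0 5 0 0 / 0 0 0 0 0 0 / 0 0 22 0 0 0

......
.F..F.
......
...F..
......
..F...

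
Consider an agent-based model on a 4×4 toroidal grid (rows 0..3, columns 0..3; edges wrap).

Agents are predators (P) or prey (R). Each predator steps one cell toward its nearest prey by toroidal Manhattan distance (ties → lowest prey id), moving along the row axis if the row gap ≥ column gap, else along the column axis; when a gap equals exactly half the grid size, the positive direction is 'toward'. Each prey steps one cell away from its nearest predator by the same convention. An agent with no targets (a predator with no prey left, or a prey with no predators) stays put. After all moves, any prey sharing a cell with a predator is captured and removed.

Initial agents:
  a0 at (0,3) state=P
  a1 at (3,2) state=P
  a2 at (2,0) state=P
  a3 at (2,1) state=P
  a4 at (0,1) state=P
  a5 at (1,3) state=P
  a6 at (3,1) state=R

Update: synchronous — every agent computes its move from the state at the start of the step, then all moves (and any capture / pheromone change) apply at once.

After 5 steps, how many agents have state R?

0

t=1: a0@(0,0):P a1@(3,1):P a2@(3,0):P a3@(3,1):P a4@(3,1):P a5@(2,3):P
t=2: (unchanged — steady state)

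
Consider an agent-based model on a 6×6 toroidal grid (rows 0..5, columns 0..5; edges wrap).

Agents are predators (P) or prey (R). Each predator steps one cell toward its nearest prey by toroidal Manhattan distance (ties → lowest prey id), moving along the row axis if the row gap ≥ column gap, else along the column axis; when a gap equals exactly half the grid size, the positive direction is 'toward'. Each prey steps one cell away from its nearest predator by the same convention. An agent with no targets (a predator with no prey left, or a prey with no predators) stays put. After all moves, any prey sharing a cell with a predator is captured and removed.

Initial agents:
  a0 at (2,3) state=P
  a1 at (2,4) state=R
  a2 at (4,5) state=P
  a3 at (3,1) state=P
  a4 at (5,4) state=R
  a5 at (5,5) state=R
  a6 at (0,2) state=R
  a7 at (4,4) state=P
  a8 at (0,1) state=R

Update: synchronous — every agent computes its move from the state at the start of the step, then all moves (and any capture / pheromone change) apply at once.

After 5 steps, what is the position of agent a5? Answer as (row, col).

(4, 5)

t=1: a0@(2,4):P a1@(2,5):R a2@(5,5):P a3@(4,1):P a4@(0,4):R a5@(0,5):R a6@(5,2):R a7@(5,4):P a8@(5,1):R
t=2: a0@(2,5):P a1@(2,0):R a2@(0,5):P a3@(5,1):P a4@(1,4):R a5@(1,5):R a6@(0,2):R a7@(0,4):P a8@(0,1):R
t=3: a0@(2,0):P a1@(2,1):R a2@(1,5):P a3@(0,1):P a4@(2,4):R a5@(0,5):R a6@(1,2):R a7@(1,4):P a8@(1,1):R
t=4: a0@(2,1):P a1@(2,2):R a2@(0,5):P a3@(1,1):P a4@(3,4):R a5@(5,5):R a6@(2,2):R a7@(2,4):P
t=5: a0@(2,2):P a1@(2,3):R a2@(5,5):P a3@(2,1):P a4@(4,4):R a5@(4,5):R a6@(2,3):R a7@(3,4):P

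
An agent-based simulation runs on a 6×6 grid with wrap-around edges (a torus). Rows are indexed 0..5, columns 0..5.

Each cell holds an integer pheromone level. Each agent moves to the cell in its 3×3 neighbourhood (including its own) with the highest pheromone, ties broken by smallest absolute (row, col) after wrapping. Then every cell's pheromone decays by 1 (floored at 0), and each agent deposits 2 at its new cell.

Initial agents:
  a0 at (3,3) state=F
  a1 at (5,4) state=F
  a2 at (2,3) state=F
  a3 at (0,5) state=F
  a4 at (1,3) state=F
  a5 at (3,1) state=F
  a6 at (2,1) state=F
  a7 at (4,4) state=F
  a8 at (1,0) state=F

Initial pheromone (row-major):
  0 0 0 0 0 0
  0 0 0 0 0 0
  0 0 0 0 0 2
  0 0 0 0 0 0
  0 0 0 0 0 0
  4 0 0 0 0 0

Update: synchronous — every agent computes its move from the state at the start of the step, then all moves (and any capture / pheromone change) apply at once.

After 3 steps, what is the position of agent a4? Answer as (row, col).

(0, 2)

t=1: a0@(2,2) a1@(0,3) a2@(1,2) a3@(5,0) a4@(0,2) a5@(2,0) a6@(1,0) a7@(3,3) a8@(2,5) | pheromone: 0 0 2 2 0 0 / 2 0 2 0 0 0 / 2 0 2 0 0 3 / 0 0 0 2 0 0 / 0 0 0 0 0 0 / 5 0 0 0 0 0
t=2: a0@(1,2) a1@(0,2) a2@(0,2) a3@(5,0) a4@(0,2) a5@(2,5) a6@(2,5) a7@(2,2) a8@(2,5) | pheromone: 0 0 7 1 0 0 / 1 0 3 0 0 0 / 1 0 3 0 0 8 / 0 0 0 1 0 0 / 0 0 0 0 0 0 / 6 0 0 0 0 0
t=3: a0@(0,2) a1@(0,2) a2@(0,2) a3@(5,0) a4@(0,2) a5@(2,5) a6@(2,5) a7@(1,2) a8@(2,5) | pheromone: 0 0 14 0 0 0 / 0 0 4 0 0 0 / 0 0 2 0 0 13 / 0 0 0 0 0 0 / 0 0 0 0 0 0 / 7 0 0 0 0 0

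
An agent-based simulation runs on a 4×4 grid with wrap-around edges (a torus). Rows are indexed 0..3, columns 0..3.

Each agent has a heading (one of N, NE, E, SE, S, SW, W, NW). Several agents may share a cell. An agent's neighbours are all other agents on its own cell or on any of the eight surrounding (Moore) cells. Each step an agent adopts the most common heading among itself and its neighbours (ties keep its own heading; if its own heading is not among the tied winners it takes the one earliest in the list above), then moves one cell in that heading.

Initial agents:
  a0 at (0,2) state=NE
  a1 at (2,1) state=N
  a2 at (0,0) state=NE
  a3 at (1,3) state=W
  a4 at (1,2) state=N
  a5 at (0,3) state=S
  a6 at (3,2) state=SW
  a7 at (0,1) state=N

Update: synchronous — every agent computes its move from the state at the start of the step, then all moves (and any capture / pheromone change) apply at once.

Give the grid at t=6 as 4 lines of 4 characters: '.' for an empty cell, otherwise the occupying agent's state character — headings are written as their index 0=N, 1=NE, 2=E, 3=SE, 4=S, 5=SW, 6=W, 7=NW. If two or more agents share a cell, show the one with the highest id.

.0..
..0.
.00.
.00.

t=1: a0@(3,2):N a1@(1,1):N a2@(3,1):NE a3@(0,0):NE a4@(0,2):N a5@(3,0):NE a6@(2,2):N a7@(3,1):N
t=2: a0@(2,2):N a1@(0,1):N a2@(2,1):N a3@(3,1):NE a4@(3,2):N a5@(2,1):NE a6@(1,2):N a7@(2,1):N
t=3: a0@(1,2):N a1@(3,1):N a2@(1,1):N a3@(2,1):N a4@(2,2):N a5@(1,1):N a6@(0,2):N a7@(1,1):N
t=4: a0@(0,2):N a1@(2,1):N a2@(0,1):N a3@(1,1):N a4@(1,2):N a5@(0,1):N a6@(3,2):N a7@(0,1):N
t=5: a0@(3,2):N a1@(1,1):N a2@(3,1):N a3@(0,1):N a4@(0,2):N a5@(3,1):N a6@(2,2):N a7@(3,1):N
t=6: a0@(2,2):N a1@(0,1):N a2@(2,1):N a3@(3,1):N a4@(3,2):N a5@(2,1):N a6@(1,2):N a7@(2,1):N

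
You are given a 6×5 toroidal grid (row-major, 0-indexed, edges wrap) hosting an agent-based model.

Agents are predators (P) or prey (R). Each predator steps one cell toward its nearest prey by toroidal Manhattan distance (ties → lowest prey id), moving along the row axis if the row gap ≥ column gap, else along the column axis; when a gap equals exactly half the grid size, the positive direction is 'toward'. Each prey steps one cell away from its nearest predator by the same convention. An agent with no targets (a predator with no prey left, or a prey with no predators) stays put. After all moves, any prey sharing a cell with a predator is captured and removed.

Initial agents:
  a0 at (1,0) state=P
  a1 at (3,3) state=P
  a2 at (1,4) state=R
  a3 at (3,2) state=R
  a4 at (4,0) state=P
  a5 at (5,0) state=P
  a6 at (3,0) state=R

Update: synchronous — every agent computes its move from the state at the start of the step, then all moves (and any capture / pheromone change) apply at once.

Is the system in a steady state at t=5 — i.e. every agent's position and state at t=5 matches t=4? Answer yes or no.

t=1: a0@(1,4):P a1@(3,2):P a2@(1,3):R a3@(3,1):R a4@(3,0):P a5@(4,0):P a6@(2,0):R
t=2: a0@(1,3):P a1@(3,1):P a2@(1,2):R a4@(3,1):P a5@(3,0):P a6@(1,0):R
t=3: a0@(1,2):P a1@(2,1):P a2@(1,1):R a4@(2,1):P a5@(2,0):P a6@(1,1):R
t=4: a0@(1,1):P a1@(1,1):P a4@(1,1):P a5@(1,0):P
t=5: (unchanged — steady state)

yes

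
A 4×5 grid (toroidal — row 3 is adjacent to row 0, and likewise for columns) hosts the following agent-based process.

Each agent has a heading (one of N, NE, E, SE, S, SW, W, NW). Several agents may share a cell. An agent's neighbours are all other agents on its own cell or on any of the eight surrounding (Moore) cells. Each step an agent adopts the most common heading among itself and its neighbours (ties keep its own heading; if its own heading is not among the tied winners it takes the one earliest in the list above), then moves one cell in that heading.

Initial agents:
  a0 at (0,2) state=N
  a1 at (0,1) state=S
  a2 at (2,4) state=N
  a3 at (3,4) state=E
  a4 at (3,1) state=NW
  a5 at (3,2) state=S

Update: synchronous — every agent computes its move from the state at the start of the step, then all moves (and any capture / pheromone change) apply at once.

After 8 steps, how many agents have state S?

5

t=1: a0@(1,2):S a1@(1,1):S a2@(1,4):N a3@(3,0):E a4@(0,1):S a5@(0,2):S
t=2: a0@(2,2):S a1@(2,1):S a2@(0,4):N a3@(3,1):E a4@(1,1):S a5@(1,2):S
t=3: a0@(3,2):S a1@(3,1):S a2@(3,4):N a3@(0,1):S a4@(2,1):S a5@(2,2):S
t=4: a0@(0,2):S a1@(0,1):S a2@(2,4):N a3@(1,1):S a4@(3,1):S a5@(3,2):S
t=5: a0@(1,2):S a1@(1,1):S a2@(1,4):N a3@(2,1):S a4@(0,1):S a5@(0,2):S
t=6: a0@(2,2):S a1@(2,1):S a2@(0,4):N a3@(3,1):S a4@(1,1):S a5@(1,2):S
t=7: a0@(3,2):S a1@(3,1):S a2@(3,4):N a3@(0,1):S a4@(2,1):S a5@(2,2):S
t=8: a0@(0,2):S a1@(0,1):S a2@(2,4):N a3@(1,1):S a4@(3,1):S a5@(3,2):S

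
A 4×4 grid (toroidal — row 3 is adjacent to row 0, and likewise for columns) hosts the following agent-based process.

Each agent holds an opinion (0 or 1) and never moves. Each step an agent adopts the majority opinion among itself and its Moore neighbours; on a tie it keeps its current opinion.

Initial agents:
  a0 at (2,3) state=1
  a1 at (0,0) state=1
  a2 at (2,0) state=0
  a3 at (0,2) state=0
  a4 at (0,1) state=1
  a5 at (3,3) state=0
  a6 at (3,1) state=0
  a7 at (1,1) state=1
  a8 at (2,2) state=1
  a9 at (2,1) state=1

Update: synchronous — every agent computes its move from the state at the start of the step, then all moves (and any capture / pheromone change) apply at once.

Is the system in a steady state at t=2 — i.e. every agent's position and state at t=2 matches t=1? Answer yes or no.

no

t=1: a0@(2,3):1 a1@(0,0):1 a2@(2,0):0 a3@(0,2):0 a4@(0,1):1 a5@(3,3):0 a6@(3,1):1 a7@(1,1):1 a8@(2,2):1 a9@(2,1):1
t=2: a0@(2,3):1 a1@(0,0):1 a2@(2,0):1 a3@(0,2):1 a4@(0,1):1 a5@(3,3):0 a6@(3,1):1 a7@(1,1):1 a8@(2,2):1 a9@(2,1):1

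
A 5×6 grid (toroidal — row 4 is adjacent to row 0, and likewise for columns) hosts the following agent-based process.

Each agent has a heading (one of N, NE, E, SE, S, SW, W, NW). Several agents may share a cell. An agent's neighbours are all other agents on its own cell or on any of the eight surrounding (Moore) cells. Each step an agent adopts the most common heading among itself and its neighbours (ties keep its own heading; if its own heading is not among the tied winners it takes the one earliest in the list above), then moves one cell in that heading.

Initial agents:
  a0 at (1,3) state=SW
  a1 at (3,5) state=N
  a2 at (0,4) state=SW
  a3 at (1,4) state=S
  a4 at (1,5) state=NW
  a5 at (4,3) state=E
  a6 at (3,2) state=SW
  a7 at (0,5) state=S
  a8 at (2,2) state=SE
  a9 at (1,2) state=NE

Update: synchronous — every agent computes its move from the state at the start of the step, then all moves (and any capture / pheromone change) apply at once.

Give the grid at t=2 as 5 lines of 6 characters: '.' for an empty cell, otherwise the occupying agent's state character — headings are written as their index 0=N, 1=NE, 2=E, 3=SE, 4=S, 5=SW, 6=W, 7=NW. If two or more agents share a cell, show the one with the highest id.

5.....
.55...
..5..4
.5..44
5.....

t=1: a0@(2,2):SW a1@(2,5):N a2@(1,3):SW a3@(2,4):S a4@(2,5):S a5@(0,2):SW a6@(4,1):SW a7@(1,5):S a8@(3,1):SW a9@(0,3):NE
t=2: a0@(3,1):SW a1@(3,5):S a2@(2,2):SW a3@(3,4):S a4@(3,5):S a5@(1,1):SW a6@(0,0):SW a7@(2,5):S a8@(4,0):SW a9@(1,2):SW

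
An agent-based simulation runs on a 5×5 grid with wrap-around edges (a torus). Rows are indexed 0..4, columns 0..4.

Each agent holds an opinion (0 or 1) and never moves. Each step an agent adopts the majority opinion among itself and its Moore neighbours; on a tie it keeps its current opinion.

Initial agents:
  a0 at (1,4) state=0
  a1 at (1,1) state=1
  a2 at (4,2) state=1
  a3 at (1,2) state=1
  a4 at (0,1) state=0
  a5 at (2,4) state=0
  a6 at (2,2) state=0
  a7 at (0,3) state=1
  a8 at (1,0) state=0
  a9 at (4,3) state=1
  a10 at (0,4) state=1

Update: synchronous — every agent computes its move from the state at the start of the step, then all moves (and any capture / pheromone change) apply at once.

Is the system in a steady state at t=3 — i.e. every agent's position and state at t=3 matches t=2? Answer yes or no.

t=1: a0@(1,4):0 a1@(1,1):0 a2@(4,2):1 a3@(1,2):1 a4@(0,1):1 a5@(2,4):0 a6@(2,2):1 a7@(0,3):1 a8@(1,0):0 a9@(4,3):1 a10@(0,4):1
t=2: a0@(1,4):0 a1@(1,1):1 a2@(4,2):1 a3@(1,2):1 a4@(0,1):1 a5@(2,4):0 a6@(2,2):1 a7@(0,3):1 a8@(1,0):0 a9@(4,3):1 a10@(0,4):1
t=3: (unchanged — steady state)

yes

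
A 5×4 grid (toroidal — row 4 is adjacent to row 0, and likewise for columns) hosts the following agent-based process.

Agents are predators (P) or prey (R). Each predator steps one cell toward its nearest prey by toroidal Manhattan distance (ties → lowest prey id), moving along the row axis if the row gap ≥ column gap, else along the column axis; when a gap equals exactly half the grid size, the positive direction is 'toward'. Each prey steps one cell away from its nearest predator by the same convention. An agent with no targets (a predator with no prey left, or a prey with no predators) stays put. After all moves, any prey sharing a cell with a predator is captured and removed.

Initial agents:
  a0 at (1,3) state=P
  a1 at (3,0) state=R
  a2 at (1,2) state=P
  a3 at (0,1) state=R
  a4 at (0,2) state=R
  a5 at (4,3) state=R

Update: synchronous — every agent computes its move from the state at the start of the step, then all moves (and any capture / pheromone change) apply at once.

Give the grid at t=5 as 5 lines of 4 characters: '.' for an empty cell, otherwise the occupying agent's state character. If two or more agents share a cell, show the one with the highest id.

RRR.
..PP
....
....
...R

t=1: a0@(0,3):P a1@(4,0):R a2@(0,2):P a3@(4,1):R a4@(4,2):R a5@(3,3):R
t=2: a0@(4,3):P a1@(3,0):R a2@(4,2):P a3@(3,1):R a4@(3,2):R a5@(2,3):R
t=3: a0@(3,3):P a1@(2,0):R a2@(3,2):P a3@(2,1):R a4@(2,2):R a5@(1,3):R
t=4: a0@(2,3):P a1@(1,0):R a2@(2,2):P a3@(1,1):R a4@(1,2):R a5@(0,3):R
t=5: a0@(1,3):P a1@(0,0):R a2@(1,2):P a3@(0,1):R a4@(0,2):R a5@(4,3):R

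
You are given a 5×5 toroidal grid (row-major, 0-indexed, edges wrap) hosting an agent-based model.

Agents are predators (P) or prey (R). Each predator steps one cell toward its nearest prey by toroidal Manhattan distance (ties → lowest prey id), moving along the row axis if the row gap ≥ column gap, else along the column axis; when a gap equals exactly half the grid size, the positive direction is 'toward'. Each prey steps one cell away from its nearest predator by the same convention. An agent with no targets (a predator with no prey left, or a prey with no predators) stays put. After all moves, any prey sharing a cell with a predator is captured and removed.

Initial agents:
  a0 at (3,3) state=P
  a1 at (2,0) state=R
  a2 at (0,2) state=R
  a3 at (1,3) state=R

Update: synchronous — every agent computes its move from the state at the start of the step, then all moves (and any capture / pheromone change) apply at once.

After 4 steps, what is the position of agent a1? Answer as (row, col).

(2, 3)

t=1: a0@(2,3):P a1@(2,1):R a2@(1,2):R a3@(0,3):R
t=2: a0@(2,2):P a1@(2,0):R a2@(0,2):R a3@(4,3):R
t=3: a0@(2,1):P a1@(2,4):R a2@(4,2):R a3@(0,3):R
t=4: a0@(2,0):P a1@(2,3):R a2@(0,2):R a3@(4,3):R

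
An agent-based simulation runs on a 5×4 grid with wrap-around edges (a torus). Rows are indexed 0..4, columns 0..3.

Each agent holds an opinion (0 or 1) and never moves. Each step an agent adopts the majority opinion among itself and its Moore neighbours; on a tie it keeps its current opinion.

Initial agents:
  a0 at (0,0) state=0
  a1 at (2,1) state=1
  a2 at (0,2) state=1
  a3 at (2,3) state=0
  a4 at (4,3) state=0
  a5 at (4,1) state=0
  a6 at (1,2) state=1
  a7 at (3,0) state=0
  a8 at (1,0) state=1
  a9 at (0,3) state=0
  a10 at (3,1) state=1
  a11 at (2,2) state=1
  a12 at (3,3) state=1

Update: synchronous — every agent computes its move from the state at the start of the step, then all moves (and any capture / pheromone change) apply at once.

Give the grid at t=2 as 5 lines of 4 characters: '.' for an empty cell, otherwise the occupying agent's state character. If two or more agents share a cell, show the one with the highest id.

t=1: a0@(0,0):0 a1@(2,1):1 a2@(0,2):0 a3@(2,3):1 a4@(4,3):0 a5@(4,1):0 a6@(1,2):1 a7@(3,0):0 a8@(1,0):0 a9@(0,3):0 a10@(3,1):1 a11@(2,2):1 a12@(3,3):0
t=2: (unchanged — steady state)

0.00
0.1.
.111
01.0
.0.0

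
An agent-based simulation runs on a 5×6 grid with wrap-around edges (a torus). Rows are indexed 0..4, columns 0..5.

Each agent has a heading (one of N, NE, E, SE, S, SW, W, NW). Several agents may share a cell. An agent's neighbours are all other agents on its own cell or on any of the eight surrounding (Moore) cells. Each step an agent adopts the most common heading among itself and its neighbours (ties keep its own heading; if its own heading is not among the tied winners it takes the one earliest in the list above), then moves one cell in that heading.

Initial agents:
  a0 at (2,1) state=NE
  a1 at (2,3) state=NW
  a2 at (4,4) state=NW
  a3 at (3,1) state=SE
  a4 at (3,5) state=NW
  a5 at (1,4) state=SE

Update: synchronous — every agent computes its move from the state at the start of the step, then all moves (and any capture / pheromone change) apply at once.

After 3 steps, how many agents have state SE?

t=1: a0@(1,2):NE a1@(1,2):NW a2@(3,3):NW a3@(4,2):SE a4@(2,4):NW a5@(2,5):SE
t=2: a0@(0,3):NE a1@(0,1):NW a2@(2,2):NW a3@(0,3):SE a4@(1,3):NW a5@(3,0):SE
t=3: a0@(4,4):NE a1@(4,0):NW a2@(1,1):NW a3@(1,4):SE a4@(0,2):NW a5@(4,1):SE

2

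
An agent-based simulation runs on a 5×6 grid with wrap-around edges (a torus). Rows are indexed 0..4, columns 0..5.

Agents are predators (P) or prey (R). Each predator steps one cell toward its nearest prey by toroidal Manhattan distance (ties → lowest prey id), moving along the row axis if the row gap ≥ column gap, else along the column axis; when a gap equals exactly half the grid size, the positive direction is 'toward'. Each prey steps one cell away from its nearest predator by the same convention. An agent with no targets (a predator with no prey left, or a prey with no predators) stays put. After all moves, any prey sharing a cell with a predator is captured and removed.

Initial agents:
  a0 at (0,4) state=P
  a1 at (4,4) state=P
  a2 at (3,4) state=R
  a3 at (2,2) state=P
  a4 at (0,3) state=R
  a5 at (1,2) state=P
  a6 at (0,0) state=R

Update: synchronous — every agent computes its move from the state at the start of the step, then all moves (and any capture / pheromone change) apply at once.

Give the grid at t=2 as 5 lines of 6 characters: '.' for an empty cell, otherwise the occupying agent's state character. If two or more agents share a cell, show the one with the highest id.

t=1: a0@(0,3):P a1@(3,4):P a2@(2,4):R a3@(2,3):P a5@(0,2):P a6@(0,1):R
t=2: a0@(0,2):P a1@(2,4):P a2@(1,4):R a3@(2,4):P a5@(0,1):P a6@(0,0):R

RPP...
....R.
....P.
......
......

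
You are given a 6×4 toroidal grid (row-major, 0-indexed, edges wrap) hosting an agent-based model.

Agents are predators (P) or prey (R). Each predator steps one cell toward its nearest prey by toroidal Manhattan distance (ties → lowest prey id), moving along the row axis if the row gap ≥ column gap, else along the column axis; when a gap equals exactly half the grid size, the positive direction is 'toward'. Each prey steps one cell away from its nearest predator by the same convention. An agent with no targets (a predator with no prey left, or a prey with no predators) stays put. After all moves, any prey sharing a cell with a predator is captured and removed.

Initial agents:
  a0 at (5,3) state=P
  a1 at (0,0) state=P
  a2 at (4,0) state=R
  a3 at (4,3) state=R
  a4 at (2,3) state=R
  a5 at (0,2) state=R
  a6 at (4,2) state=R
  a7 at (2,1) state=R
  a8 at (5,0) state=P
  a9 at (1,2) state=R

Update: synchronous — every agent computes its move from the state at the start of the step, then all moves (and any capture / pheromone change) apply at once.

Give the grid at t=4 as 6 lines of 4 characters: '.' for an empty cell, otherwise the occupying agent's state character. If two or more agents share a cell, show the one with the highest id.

t=1: a0@(4,3):P a1@(5,0):P a2@(3,0):R a3@(3,3):R a4@(1,3):R a5@(1,2):R a6@(3,2):R a7@(3,1):R a8@(4,0):P a9@(2,2):R
t=2: a0@(3,3):P a1@(4,0):P a2@(2,0):R a3@(2,3):R a4@(0,3):R a5@(0,2):R a6@(2,2):R a7@(2,1):R a8@(3,0):P a9@(1,2):R
t=3: a0@(2,3):P a1@(3,0):P a2@(1,0):R a3@(1,3):R a4@(5,3):R a5@(5,2):R a6@(1,2):R a7@(1,1):R a8@(2,0):P a9@(0,2):R
t=4: a0@(1,3):P a1@(2,0):P a2@(0,0):R a3@(0,3):R a4@(4,3):R a5@(4,2):R a6@(0,2):R a7@(0,1):R a8@(1,0):P a9@(5,2):R

RRRR
P..P
P...
....
..RR
..R.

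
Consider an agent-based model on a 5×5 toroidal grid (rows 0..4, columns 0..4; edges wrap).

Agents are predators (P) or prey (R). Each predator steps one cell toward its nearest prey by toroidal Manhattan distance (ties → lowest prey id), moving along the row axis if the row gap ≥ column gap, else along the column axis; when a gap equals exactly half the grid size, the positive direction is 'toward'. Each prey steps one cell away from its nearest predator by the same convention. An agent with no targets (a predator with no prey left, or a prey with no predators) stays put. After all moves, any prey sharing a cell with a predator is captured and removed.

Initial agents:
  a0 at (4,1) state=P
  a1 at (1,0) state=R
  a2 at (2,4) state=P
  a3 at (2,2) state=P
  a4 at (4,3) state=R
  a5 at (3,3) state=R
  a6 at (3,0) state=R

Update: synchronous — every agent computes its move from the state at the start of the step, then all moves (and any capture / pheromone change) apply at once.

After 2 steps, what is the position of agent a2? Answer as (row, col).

t=1: a0@(4,2):P a1@(0,0):R a2@(1,4):P a3@(3,2):P a4@(4,4):R a5@(4,3):R a6@(2,0):R
t=2: a0@(4,3):P a1@(4,0):R a2@(0,4):P a3@(4,2):P a4@(4,0):R a5@(4,4):R a6@(3,0):R

(0, 4)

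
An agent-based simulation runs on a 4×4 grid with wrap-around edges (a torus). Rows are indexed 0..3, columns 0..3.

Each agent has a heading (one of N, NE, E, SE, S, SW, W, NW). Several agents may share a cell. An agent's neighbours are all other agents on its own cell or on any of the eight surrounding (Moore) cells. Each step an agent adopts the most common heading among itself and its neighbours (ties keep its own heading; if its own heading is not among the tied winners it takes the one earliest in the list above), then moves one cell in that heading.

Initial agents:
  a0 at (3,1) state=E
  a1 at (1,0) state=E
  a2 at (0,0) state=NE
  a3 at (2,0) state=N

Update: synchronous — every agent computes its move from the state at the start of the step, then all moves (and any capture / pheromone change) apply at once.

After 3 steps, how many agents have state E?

4

t=1: a0@(3,2):E a1@(1,1):E a2@(0,1):E a3@(2,1):E
t=2: a0@(3,3):E a1@(1,2):E a2@(0,2):E a3@(2,2):E
t=3: a0@(3,0):E a1@(1,3):E a2@(0,3):E a3@(2,3):E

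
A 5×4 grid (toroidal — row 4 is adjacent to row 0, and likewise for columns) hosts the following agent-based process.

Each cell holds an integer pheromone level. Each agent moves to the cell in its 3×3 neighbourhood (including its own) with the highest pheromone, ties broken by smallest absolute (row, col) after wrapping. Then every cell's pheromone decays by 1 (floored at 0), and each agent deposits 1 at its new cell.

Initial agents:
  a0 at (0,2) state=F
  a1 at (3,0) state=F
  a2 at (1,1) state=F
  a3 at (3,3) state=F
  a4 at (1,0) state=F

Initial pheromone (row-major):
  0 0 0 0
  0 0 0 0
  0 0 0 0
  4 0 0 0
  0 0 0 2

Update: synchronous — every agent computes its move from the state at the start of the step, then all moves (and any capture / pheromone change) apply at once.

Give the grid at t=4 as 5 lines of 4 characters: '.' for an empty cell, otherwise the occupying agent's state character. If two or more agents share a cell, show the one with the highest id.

F...
....
....
F...
....

t=1: a0@(4,3) a1@(3,0) a2@(0,0) a3@(3,0) a4@(0,0) | pheromone: 2 0 0 0 / 0 0 0 0 / 0 0 0 0 / 5 0 0 0 / 0 0 0 2
t=2: a0@(3,0) a1@(3,0) a2@(0,0) a3@(3,0) a4@(0,0) | pheromone: 3 0 0 0 / 0 0 0 0 / 0 0 0 0 / 7 0 0 0 / 0 0 0 1
t=3: a0@(3,0) a1@(3,0) a2@(0,0) a3@(3,0) a4@(0,0) | pheromone: 4 0 0 0 / 0 0 0 0 / 0 0 0 0 / 9 0 0 0 / 0 0 0 0
t=4: a0@(3,0) a1@(3,0) a2@(0,0) a3@(3,0) a4@(0,0) | pheromone: 5 0 0 0 / 0 0 0 0 / 0 0 0 0 / 11 0 0 0 / 0 0 0 0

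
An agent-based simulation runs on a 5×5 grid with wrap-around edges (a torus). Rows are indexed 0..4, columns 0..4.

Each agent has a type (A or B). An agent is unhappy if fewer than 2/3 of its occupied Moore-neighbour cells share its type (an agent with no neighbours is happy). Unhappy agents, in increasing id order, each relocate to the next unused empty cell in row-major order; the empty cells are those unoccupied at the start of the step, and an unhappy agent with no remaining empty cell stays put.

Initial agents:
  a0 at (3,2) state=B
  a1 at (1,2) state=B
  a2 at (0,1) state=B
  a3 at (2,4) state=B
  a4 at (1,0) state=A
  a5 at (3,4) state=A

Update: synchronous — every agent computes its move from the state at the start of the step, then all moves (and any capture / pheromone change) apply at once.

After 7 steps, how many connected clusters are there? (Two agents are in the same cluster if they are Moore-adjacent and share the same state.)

t=1: a0@(3,2):B a1@(1,2):B a2@(0,0):B a3@(0,2):B a4@(0,3):A a5@(0,4):A
t=2: a0@(3,2):B a1@(0,1):B a2@(1,0):B a3@(1,1):B a4@(1,3):A a5@(1,4):A
t=3: a0@(3,2):B a1@(0,1):B a2@(1,0):B a3@(1,1):B a4@(1,3):A a5@(0,0):A
t=4: a0@(3,2):B a1@(0,1):B a2@(1,0):B a3@(1,1):B a4@(1,3):A a5@(0,2):A
t=5: a0@(3,2):B a1@(0,1):B a2@(1,0):B a3@(1,1):B a4@(1,3):A a5@(0,0):A
t=6: a0@(3,2):B a1@(0,1):B a2@(1,0):B a3@(1,1):B a4@(1,3):A a5@(0,2):A
t=7: a0@(3,2):B a1@(0,1):B a2@(1,0):B a3@(1,1):B a4@(1,3):A a5@(0,0):A

4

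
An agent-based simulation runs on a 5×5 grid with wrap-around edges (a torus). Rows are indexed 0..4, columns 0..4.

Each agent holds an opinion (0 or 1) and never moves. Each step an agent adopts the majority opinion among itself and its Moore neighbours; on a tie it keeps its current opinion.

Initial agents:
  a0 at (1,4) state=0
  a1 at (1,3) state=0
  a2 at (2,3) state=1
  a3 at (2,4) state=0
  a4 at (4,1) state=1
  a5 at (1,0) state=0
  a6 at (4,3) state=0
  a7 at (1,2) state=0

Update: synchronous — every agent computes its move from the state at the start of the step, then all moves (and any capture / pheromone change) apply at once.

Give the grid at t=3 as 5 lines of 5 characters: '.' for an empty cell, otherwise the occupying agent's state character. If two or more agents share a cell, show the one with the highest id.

t=1: a0@(1,4):0 a1@(1,3):0 a2@(2,3):0 a3@(2,4):0 a4@(4,1):1 a5@(1,0):0 a6@(4,3):0 a7@(1,2):0
t=2: (unchanged — steady state)

.....
0.000
...00
.....
.1.0.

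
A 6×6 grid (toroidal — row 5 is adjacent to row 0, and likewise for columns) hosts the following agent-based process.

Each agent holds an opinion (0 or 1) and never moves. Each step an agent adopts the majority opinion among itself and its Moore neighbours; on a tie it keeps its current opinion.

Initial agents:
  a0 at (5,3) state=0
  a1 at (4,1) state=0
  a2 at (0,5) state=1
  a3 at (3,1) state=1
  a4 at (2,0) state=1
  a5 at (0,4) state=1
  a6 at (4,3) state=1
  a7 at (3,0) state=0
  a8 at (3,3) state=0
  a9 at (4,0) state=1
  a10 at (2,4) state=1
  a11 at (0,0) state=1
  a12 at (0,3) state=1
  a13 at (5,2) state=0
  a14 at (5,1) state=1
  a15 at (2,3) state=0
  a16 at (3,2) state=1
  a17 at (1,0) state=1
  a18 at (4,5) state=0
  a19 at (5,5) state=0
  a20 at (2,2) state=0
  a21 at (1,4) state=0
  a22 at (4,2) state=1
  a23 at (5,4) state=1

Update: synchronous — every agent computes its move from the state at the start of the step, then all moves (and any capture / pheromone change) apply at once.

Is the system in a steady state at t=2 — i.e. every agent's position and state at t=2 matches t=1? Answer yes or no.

t=1: a0@(5,3):1 a1@(4,1):1 a2@(0,5):1 a3@(3,1):1 a4@(2,0):1 a5@(0,4):1 a6@(4,3):1 a7@(3,0):0 a8@(3,3):1 a9@(4,0):0 a10@(2,4):0 a11@(0,0):1 a12@(0,3):1 a13@(5,2):1 a14@(5,1):1 a15@(2,3):0 a16@(3,2):1 a17@(1,0):1 a18@(4,5):0 a19@(5,5):1 a20@(2,2):0 a21@(1,4):1 a22@(4,2):1 a23@(5,4):1
t=2: a0@(5,3):1 a1@(4,1):1 a2@(0,5):1 a3@(3,1):1 a4@(2,0):1 a5@(0,4):1 a6@(4,3):1 a7@(3,0):0 a8@(3,3):1 a9@(4,0):1 a10@(2,4):0 a11@(0,0):1 a12@(0,3):1 a13@(5,2):1 a14@(5,1):1 a15@(2,3):0 a16@(3,2):1 a17@(1,0):1 a18@(4,5):0 a19@(5,5):1 a20@(2,2):1 a21@(1,4):1 a22@(4,2):1 a23@(5,4):1

no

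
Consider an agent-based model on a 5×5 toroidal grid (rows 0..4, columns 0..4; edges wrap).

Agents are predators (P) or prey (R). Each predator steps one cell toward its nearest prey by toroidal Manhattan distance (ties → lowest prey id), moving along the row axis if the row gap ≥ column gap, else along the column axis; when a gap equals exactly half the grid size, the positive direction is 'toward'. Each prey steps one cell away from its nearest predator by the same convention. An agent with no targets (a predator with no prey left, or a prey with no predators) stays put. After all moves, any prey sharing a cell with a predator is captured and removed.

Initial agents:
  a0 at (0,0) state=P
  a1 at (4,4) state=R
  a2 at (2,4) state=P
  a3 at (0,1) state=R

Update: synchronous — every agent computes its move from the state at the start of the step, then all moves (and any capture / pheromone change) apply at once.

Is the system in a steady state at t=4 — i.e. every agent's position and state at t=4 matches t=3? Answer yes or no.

t=1: a0@(0,1):P a2@(3,4):P a3@(0,2):R
t=2: a0@(0,2):P a2@(4,4):P a3@(0,3):R
t=3: a0@(0,3):P a2@(0,4):P
t=4: (unchanged — steady state)

yes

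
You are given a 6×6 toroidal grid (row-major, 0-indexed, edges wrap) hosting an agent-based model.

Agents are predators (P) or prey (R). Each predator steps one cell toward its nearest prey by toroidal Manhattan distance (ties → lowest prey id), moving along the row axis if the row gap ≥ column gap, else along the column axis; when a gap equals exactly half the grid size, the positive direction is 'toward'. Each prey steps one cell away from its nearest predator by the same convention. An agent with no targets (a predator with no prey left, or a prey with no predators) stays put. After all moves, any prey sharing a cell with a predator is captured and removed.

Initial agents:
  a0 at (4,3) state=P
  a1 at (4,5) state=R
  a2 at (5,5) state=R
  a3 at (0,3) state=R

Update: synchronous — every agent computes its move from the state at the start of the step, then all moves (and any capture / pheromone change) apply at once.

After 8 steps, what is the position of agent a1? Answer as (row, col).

t=1: a0@(4,4):P a1@(4,0):R a2@(5,0):R a3@(1,3):R
t=2: a0@(4,5):P a1@(4,1):R a2@(5,1):R a3@(0,3):R
t=3: a0@(4,0):P a1@(4,2):R a2@(5,2):R a3@(1,3):R
t=4: a0@(4,1):P a1@(4,3):R a2@(5,3):R a3@(0,3):R
t=5: a0@(4,2):P a1@(4,4):R a2@(5,4):R a3@(1,3):R
t=6: a0@(4,3):P a1@(4,5):R a2@(5,5):R a3@(0,3):R
t=7: a0@(4,4):P a1@(4,0):R a2@(5,0):R a3@(1,3):R
t=8: a0@(4,5):P a1@(4,1):R a2@(5,1):R a3@(0,3):R

(4, 1)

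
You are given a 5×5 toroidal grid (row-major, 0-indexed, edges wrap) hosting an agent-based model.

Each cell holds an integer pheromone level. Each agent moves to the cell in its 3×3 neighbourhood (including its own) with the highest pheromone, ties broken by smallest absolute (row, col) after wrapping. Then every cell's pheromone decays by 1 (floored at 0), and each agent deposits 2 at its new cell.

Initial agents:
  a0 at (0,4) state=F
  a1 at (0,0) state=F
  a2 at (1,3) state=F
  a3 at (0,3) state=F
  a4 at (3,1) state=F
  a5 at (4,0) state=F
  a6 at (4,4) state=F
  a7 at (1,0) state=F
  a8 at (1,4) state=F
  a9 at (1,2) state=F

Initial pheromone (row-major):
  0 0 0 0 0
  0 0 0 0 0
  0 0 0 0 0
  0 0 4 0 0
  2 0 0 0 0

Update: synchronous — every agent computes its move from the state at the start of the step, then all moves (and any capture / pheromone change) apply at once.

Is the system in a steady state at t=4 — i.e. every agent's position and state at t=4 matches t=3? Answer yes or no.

t=1: a0@(4,0) a1@(4,0) a2@(0,2) a3@(0,2) a4@(3,2) a5@(4,0) a6@(4,0) a7@(0,0) a8@(0,0) a9@(0,1) | pheromone: 4 2 4 0 0 / 0 0 0 0 0 / 0 0 0 0 0 / 0 0 5 0 0 / 9 0 0 0 0
t=2: a0@(4,0) a1@(4,0) a2@(0,2) a3@(0,2) a4@(3,2) a5@(4,0) a6@(4,0) a7@(4,0) a8@(4,0) a9@(4,0) | pheromone: 3 1 7 0 0 / 0 0 0 0 0 / 0 0 0 0 0 / 0 0 6 0 0 / 22 0 0 0 0
t=3: a0@(4,0) a1@(4,0) a2@(0,2) a3@(0,2) a4@(3,2) a5@(4,0) a6@(4,0) a7@(4,0) a8@(4,0) a9@(4,0) | pheromone: 2 0 10 0 0 / 0 0 0 0 0 / 0 0 0 0 0 / 0 0 7 0 0 / 35 0 0 0 0
t=4: a0@(4,0) a1@(4,0) a2@(0,2) a3@(0,2) a4@(3,2) a5@(4,0) a6@(4,0) a7@(4,0) a8@(4,0) a9@(4,0) | pheromone: 1 0 13 0 0 / 0 0 0 0 0 / 0 0 0 0 0 / 0 0 8 0 0 / 48 0 0 0 0

yes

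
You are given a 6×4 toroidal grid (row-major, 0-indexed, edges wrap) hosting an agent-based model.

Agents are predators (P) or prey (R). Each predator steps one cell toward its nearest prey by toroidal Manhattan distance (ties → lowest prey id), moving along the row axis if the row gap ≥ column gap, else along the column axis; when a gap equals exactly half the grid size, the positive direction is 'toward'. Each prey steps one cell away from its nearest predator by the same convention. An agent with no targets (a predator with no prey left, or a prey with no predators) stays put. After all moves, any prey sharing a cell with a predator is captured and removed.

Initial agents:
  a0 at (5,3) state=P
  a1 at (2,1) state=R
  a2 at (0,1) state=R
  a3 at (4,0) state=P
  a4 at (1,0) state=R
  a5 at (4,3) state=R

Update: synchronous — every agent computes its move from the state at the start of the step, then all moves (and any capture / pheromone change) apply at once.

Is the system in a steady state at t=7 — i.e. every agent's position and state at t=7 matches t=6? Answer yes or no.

t=1: a0@(4,3):P a1@(1,1):R a2@(0,0):R a3@(4,3):P a4@(2,0):R a5@(3,3):R
t=2: a0@(3,3):P a1@(0,1):R a2@(1,0):R a3@(3,3):P a4@(1,0):R a5@(2,3):R
t=3: a0@(2,3):P a1@(5,1):R a2@(0,0):R a3@(2,3):P a4@(0,0):R a5@(1,3):R
t=4: a0@(1,3):P a1@(4,1):R a2@(5,0):R a3@(1,3):P a4@(5,0):R a5@(0,3):R
t=5: a0@(0,3):P a1@(3,1):R a2@(4,0):R a3@(0,3):P a4@(4,0):R a5@(5,3):R
t=6: a0@(5,3):P a1@(2,1):R a2@(3,0):R a3@(5,3):P a4@(3,0):R a5@(4,3):R
t=7: a0@(4,3):P a1@(1,1):R a2@(2,0):R a3@(4,3):P a4@(2,0):R a5@(3,3):R

no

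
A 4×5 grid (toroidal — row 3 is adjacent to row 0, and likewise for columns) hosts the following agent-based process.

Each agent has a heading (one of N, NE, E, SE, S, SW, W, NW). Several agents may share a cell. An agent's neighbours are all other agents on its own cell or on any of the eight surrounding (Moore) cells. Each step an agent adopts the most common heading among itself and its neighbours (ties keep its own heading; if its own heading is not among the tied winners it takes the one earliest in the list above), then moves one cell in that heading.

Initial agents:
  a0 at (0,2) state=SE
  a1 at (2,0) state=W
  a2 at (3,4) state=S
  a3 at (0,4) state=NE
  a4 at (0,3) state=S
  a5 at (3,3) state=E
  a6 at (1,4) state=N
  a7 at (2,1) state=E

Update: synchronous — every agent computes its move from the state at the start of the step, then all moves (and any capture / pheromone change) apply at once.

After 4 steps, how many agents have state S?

8

t=1: a0@(1,3):SE a1@(2,4):W a2@(0,4):S a3@(1,4):S a4@(1,3):S a5@(0,3):S a6@(0,4):N a7@(2,2):E
t=2: a0@(2,3):S a1@(3,4):S a2@(1,4):S a3@(2,4):S a4@(2,3):S a5@(1,3):S a6@(1,4):S a7@(2,3):E
t=3: a0@(3,3):S a1@(0,4):S a2@(2,4):S a3@(3,4):S a4@(3,3):S a5@(2,3):S a6@(2,4):S a7@(3,3):S
t=4: a0@(0,3):S a1@(1,4):S a2@(3,4):S a3@(0,4):S a4@(0,3):S a5@(3,3):S a6@(3,4):S a7@(0,3):S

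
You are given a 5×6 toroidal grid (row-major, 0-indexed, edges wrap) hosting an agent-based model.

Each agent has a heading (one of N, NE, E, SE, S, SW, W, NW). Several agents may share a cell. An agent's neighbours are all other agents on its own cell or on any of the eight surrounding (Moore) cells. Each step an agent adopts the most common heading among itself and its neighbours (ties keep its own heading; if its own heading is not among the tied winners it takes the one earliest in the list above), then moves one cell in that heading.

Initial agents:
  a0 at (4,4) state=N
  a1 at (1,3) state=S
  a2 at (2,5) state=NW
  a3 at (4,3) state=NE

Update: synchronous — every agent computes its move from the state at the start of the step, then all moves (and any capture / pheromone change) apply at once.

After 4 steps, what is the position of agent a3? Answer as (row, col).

t=1: a0@(3,4):N a1@(2,3):S a2@(1,4):NW a3@(3,4):NE
t=2: a0@(2,4):N a1@(3,3):S a2@(0,3):NW a3@(2,5):NE
t=3: a0@(1,4):N a1@(4,3):S a2@(4,2):NW a3@(1,0):NE
t=4: a0@(0,4):N a1@(0,3):S a2@(3,1):NW a3@(0,1):NE

(0, 1)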